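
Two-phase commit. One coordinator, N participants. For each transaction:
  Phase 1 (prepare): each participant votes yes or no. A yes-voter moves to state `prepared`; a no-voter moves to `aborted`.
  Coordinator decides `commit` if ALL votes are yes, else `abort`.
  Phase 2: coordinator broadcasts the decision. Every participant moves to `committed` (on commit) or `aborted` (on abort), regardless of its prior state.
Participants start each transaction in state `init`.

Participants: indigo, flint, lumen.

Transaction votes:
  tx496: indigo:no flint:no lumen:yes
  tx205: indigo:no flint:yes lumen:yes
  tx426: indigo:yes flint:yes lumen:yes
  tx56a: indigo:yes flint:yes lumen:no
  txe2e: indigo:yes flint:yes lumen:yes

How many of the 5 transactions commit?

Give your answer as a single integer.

tx496: no from indigo, flint -> abort (commits=0)
tx205: no from indigo -> abort (commits=0)
tx426: all yes -> commit (commits=1)
tx56a: no from lumen -> abort (commits=1)
txe2e: all yes -> commit (commits=2)

Answer: 2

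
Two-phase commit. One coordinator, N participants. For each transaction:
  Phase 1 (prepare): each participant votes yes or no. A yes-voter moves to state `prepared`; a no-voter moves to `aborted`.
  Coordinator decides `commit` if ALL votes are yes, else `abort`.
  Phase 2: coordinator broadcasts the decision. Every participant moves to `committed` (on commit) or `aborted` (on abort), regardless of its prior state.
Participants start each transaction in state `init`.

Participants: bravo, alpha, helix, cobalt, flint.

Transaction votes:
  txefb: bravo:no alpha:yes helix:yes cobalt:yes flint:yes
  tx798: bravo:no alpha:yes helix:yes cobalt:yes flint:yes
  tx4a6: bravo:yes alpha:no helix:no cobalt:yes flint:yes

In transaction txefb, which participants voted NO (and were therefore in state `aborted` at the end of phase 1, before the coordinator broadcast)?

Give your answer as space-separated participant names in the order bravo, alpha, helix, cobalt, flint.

Txn txefb phase 1: bravo no -> aborted; alpha yes -> prepared; helix yes -> prepared; cobalt yes -> prepared; flint yes -> prepared

Answer: bravo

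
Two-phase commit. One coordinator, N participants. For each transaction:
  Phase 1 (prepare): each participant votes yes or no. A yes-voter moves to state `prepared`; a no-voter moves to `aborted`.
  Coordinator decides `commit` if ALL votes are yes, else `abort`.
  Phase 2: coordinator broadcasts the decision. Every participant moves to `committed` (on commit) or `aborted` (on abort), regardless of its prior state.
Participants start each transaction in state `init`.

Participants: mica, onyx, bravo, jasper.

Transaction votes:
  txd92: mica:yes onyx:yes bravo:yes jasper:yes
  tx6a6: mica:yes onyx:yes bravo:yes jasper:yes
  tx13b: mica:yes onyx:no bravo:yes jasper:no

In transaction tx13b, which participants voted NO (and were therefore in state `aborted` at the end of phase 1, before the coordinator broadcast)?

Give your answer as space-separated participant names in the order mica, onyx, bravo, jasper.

Answer: onyx jasper

Derivation:
Txn tx13b phase 1: mica yes -> prepared; onyx no -> aborted; bravo yes -> prepared; jasper no -> aborted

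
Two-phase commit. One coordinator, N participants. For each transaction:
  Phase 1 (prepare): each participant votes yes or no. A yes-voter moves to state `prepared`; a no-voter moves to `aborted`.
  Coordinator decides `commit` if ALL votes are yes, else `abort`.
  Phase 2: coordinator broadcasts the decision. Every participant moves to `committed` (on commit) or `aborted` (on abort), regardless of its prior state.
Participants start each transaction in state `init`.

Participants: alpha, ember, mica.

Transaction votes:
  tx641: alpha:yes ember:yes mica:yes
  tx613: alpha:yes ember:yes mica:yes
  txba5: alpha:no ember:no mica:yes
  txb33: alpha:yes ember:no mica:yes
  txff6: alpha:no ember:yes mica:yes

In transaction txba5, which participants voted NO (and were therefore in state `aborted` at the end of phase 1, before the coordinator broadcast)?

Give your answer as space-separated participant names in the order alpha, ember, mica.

Txn txba5 phase 1: alpha no -> aborted; ember no -> aborted; mica yes -> prepared

Answer: alpha ember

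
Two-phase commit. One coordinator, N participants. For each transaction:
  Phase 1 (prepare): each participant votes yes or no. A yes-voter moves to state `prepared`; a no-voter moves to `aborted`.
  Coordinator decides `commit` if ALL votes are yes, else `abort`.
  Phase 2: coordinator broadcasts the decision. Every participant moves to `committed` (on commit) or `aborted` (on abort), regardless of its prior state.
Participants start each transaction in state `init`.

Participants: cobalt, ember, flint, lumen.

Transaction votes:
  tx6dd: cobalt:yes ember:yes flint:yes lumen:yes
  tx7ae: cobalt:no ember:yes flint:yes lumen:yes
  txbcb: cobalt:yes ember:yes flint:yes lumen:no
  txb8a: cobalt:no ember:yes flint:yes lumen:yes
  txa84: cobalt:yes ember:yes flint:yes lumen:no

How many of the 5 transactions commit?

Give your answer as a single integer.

Answer: 1

Derivation:
tx6dd: all yes -> commit (commits=1)
tx7ae: no from cobalt -> abort (commits=1)
txbcb: no from lumen -> abort (commits=1)
txb8a: no from cobalt -> abort (commits=1)
txa84: no from lumen -> abort (commits=1)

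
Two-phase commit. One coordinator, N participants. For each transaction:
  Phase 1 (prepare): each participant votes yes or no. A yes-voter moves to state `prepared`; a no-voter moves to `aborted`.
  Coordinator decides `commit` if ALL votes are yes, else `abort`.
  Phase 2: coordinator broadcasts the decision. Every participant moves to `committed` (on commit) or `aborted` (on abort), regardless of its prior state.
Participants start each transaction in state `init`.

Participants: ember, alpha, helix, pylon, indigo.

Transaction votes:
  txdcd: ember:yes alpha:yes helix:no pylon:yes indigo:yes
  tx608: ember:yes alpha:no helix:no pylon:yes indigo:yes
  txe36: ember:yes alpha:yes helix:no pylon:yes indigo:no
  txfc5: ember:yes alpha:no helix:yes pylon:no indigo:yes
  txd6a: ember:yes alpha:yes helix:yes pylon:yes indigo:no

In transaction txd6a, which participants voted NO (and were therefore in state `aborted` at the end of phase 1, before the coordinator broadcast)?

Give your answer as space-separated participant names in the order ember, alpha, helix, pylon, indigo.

Answer: indigo

Derivation:
Txn txd6a phase 1: ember yes -> prepared; alpha yes -> prepared; helix yes -> prepared; pylon yes -> prepared; indigo no -> aborted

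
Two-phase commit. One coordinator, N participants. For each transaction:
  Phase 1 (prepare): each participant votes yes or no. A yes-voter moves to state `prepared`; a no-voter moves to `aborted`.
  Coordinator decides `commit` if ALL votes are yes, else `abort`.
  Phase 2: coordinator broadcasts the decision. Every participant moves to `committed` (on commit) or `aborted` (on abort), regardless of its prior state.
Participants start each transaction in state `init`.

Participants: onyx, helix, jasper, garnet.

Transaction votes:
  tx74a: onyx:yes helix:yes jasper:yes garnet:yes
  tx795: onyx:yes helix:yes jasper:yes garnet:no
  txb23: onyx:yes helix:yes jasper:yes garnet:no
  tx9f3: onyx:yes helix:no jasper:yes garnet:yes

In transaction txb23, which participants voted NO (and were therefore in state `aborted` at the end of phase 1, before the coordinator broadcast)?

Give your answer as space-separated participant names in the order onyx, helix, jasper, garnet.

Txn txb23 phase 1: onyx yes -> prepared; helix yes -> prepared; jasper yes -> prepared; garnet no -> aborted

Answer: garnet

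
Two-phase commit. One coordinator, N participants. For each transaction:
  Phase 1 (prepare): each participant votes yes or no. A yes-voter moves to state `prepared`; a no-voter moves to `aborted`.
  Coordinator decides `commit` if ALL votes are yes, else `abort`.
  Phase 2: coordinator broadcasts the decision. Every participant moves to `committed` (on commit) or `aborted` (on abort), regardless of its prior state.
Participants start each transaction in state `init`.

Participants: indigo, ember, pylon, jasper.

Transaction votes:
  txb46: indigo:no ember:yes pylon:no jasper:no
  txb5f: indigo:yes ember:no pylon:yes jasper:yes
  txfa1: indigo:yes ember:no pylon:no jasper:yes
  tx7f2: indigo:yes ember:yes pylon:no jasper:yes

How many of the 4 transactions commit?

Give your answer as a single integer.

txb46: no from indigo, pylon, jasper -> abort (commits=0)
txb5f: no from ember -> abort (commits=0)
txfa1: no from ember, pylon -> abort (commits=0)
tx7f2: no from pylon -> abort (commits=0)

Answer: 0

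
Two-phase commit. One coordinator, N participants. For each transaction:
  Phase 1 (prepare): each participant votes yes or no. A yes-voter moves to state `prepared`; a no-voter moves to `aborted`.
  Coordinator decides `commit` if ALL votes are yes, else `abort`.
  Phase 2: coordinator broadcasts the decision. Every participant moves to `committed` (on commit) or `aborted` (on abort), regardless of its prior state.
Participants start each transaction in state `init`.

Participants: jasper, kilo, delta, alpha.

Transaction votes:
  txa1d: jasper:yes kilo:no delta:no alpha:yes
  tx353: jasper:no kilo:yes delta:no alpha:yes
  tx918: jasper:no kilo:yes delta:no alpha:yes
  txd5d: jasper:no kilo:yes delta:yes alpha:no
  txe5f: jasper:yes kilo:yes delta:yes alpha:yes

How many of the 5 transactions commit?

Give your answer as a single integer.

Answer: 1

Derivation:
txa1d: no from kilo, delta -> abort (commits=0)
tx353: no from jasper, delta -> abort (commits=0)
tx918: no from jasper, delta -> abort (commits=0)
txd5d: no from jasper, alpha -> abort (commits=0)
txe5f: all yes -> commit (commits=1)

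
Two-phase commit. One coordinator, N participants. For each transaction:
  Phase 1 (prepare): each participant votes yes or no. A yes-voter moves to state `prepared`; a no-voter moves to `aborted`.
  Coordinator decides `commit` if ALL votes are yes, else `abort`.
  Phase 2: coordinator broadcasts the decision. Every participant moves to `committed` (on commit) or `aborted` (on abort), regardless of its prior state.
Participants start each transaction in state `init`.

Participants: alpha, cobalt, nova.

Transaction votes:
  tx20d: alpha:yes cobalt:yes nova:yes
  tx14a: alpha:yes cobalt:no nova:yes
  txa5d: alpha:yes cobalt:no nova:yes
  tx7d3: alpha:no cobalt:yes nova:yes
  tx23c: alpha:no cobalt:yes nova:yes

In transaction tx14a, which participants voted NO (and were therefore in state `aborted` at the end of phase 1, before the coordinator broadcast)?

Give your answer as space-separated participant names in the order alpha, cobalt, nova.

Txn tx14a phase 1: alpha yes -> prepared; cobalt no -> aborted; nova yes -> prepared

Answer: cobalt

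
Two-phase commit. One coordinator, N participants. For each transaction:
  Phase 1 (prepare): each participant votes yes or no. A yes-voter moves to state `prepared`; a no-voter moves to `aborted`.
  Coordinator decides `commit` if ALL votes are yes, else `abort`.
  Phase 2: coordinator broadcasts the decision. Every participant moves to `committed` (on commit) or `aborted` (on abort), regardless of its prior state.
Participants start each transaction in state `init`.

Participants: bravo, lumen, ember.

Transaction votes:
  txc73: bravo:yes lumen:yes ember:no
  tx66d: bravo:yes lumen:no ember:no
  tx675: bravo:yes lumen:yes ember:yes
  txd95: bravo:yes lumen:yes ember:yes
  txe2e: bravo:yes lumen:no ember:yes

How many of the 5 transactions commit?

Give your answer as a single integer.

txc73: no from ember -> abort (commits=0)
tx66d: no from lumen, ember -> abort (commits=0)
tx675: all yes -> commit (commits=1)
txd95: all yes -> commit (commits=2)
txe2e: no from lumen -> abort (commits=2)

Answer: 2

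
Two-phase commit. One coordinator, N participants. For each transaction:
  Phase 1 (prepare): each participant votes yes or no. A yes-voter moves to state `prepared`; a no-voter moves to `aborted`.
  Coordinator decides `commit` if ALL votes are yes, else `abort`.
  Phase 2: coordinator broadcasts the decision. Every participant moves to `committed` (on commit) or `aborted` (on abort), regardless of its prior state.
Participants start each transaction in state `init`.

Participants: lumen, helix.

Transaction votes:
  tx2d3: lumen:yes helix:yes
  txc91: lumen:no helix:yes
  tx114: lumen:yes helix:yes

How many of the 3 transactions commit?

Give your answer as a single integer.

Answer: 2

Derivation:
tx2d3: all yes -> commit (commits=1)
txc91: no from lumen -> abort (commits=1)
tx114: all yes -> commit (commits=2)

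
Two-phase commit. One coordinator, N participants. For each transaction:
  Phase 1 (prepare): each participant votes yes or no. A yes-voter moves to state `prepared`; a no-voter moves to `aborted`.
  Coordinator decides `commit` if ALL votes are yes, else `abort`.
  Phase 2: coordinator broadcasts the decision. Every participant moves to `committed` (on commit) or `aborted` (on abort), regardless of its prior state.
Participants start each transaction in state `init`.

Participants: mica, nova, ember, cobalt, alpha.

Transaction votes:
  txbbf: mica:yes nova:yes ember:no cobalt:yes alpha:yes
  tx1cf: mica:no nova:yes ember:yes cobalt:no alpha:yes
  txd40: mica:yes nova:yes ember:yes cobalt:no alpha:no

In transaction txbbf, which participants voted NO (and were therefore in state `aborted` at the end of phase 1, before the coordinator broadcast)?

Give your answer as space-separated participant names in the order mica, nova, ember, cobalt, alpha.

Txn txbbf phase 1: mica yes -> prepared; nova yes -> prepared; ember no -> aborted; cobalt yes -> prepared; alpha yes -> prepared

Answer: ember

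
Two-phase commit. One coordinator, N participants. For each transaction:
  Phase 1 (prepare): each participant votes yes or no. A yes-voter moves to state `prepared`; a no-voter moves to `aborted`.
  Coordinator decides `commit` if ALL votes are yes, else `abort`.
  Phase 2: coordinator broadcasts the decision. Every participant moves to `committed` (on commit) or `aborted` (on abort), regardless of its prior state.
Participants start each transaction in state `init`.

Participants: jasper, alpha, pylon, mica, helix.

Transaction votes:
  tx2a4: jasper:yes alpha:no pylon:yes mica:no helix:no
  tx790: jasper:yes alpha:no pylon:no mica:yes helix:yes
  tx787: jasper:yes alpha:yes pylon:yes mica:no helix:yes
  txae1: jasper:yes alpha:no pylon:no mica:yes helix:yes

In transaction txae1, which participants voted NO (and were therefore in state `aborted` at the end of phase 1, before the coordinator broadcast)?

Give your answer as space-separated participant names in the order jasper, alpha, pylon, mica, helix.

Answer: alpha pylon

Derivation:
Txn txae1 phase 1: jasper yes -> prepared; alpha no -> aborted; pylon no -> aborted; mica yes -> prepared; helix yes -> prepared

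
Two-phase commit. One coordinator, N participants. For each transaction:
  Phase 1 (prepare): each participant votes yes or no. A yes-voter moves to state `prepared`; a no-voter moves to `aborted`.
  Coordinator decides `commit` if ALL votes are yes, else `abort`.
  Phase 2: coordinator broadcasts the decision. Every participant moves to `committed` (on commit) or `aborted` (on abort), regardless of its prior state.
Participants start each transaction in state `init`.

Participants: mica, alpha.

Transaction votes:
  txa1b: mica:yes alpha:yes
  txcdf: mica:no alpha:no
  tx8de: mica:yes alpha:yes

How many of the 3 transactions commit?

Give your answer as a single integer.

Answer: 2

Derivation:
txa1b: all yes -> commit (commits=1)
txcdf: no from mica, alpha -> abort (commits=1)
tx8de: all yes -> commit (commits=2)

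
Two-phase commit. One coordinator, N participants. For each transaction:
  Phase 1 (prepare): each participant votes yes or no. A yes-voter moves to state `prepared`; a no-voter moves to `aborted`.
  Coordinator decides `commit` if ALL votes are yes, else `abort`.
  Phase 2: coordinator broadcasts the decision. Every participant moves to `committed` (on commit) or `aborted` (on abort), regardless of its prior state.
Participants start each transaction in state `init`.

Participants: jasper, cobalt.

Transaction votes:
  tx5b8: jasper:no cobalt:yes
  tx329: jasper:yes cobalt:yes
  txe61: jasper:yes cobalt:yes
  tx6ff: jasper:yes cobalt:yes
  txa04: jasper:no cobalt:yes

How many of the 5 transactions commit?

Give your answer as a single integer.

Answer: 3

Derivation:
tx5b8: no from jasper -> abort (commits=0)
tx329: all yes -> commit (commits=1)
txe61: all yes -> commit (commits=2)
tx6ff: all yes -> commit (commits=3)
txa04: no from jasper -> abort (commits=3)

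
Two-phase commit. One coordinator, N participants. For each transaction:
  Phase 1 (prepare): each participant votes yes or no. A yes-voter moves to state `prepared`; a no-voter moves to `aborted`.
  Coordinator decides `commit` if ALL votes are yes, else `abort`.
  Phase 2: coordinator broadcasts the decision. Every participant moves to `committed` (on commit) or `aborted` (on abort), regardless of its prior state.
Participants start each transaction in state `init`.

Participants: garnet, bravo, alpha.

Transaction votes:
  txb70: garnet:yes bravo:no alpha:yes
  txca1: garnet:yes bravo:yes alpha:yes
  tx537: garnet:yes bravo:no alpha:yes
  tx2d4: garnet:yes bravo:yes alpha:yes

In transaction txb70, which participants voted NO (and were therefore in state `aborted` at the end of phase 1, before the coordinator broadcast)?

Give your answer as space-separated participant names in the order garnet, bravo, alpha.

Txn txb70 phase 1: garnet yes -> prepared; bravo no -> aborted; alpha yes -> prepared

Answer: bravo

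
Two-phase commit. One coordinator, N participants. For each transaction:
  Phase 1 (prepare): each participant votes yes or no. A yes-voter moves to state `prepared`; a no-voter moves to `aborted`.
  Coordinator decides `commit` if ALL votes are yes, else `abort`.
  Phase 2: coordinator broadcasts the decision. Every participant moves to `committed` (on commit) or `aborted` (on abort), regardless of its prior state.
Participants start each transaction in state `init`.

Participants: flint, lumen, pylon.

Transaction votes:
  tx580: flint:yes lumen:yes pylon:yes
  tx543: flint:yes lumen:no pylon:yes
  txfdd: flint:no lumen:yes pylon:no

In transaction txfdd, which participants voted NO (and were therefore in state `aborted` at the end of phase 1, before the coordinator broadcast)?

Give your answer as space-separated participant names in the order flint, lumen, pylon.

Answer: flint pylon

Derivation:
Txn txfdd phase 1: flint no -> aborted; lumen yes -> prepared; pylon no -> aborted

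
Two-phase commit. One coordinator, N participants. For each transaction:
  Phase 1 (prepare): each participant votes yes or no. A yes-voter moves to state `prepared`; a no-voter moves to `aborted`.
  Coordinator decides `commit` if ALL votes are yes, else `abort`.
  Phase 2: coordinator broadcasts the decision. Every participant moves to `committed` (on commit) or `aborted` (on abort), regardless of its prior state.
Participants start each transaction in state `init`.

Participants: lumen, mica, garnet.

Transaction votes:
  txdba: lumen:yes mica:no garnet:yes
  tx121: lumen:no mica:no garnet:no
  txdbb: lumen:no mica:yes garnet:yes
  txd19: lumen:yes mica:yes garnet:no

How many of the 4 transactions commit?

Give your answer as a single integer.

Answer: 0

Derivation:
txdba: no from mica -> abort (commits=0)
tx121: no from lumen, mica, garnet -> abort (commits=0)
txdbb: no from lumen -> abort (commits=0)
txd19: no from garnet -> abort (commits=0)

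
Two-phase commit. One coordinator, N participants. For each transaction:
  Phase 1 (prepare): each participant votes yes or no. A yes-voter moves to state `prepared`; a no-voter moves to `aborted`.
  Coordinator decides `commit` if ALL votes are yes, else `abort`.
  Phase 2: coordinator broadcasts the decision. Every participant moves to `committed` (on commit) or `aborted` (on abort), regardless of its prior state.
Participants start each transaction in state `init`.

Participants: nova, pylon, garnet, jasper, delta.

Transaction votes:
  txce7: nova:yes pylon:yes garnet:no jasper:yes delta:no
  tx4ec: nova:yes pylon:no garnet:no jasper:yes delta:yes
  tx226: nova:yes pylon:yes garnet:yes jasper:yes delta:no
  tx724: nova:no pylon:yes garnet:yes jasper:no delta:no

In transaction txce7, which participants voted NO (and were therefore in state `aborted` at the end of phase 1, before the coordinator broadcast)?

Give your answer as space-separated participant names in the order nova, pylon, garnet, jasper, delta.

Txn txce7 phase 1: nova yes -> prepared; pylon yes -> prepared; garnet no -> aborted; jasper yes -> prepared; delta no -> aborted

Answer: garnet delta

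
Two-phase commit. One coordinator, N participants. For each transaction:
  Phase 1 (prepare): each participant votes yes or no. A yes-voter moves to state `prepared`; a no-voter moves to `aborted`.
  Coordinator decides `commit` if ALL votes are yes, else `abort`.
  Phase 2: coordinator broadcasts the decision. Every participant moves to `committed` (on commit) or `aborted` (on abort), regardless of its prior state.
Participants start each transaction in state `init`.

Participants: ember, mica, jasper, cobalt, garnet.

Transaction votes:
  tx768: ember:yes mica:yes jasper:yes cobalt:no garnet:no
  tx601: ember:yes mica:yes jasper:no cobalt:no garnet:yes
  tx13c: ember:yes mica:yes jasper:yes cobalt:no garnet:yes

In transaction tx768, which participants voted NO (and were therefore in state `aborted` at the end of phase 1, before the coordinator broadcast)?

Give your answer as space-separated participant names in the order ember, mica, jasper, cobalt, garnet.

Answer: cobalt garnet

Derivation:
Txn tx768 phase 1: ember yes -> prepared; mica yes -> prepared; jasper yes -> prepared; cobalt no -> aborted; garnet no -> aborted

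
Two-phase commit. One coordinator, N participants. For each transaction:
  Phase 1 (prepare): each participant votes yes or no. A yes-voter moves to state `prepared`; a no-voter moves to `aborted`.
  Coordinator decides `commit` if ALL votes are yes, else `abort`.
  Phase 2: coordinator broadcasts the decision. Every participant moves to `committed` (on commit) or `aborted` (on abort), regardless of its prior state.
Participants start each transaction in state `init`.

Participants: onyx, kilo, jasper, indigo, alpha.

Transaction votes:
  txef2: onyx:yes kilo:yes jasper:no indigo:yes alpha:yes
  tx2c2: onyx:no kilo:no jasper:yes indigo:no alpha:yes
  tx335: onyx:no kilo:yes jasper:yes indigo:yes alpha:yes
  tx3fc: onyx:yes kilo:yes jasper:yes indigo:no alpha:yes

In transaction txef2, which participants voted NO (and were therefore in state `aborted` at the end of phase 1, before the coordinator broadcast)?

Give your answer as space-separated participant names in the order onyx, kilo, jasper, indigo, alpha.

Answer: jasper

Derivation:
Txn txef2 phase 1: onyx yes -> prepared; kilo yes -> prepared; jasper no -> aborted; indigo yes -> prepared; alpha yes -> prepared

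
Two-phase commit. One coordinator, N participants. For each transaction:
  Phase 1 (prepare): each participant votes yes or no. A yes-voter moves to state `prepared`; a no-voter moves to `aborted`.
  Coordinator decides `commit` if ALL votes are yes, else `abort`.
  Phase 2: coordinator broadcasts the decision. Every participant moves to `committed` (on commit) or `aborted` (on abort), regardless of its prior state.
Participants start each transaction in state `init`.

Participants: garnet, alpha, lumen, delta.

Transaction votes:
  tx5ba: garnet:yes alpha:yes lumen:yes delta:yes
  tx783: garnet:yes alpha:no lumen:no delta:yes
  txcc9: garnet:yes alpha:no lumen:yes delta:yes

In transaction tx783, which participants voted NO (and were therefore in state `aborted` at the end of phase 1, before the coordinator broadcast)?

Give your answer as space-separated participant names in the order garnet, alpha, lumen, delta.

Answer: alpha lumen

Derivation:
Txn tx783 phase 1: garnet yes -> prepared; alpha no -> aborted; lumen no -> aborted; delta yes -> prepared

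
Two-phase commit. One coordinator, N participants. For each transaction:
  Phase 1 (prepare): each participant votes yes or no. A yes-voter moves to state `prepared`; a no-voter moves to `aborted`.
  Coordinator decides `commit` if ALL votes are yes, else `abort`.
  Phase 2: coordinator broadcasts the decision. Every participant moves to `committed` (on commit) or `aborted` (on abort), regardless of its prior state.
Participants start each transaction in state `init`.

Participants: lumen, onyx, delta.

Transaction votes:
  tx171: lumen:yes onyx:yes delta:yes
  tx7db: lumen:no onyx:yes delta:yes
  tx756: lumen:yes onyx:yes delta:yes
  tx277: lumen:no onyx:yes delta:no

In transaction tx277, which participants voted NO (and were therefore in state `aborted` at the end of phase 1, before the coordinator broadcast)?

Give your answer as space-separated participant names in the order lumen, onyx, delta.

Txn tx277 phase 1: lumen no -> aborted; onyx yes -> prepared; delta no -> aborted

Answer: lumen delta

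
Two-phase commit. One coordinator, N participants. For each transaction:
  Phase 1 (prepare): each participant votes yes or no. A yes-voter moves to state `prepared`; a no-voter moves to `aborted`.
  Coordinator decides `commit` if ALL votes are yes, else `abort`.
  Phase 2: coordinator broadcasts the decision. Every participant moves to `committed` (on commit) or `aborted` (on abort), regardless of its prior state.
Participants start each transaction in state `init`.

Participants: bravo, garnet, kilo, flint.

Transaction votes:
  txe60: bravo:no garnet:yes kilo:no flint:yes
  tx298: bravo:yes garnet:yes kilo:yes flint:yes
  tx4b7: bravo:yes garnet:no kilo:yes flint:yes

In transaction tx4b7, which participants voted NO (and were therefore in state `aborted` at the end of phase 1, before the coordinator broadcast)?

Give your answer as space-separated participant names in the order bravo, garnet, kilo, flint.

Answer: garnet

Derivation:
Txn tx4b7 phase 1: bravo yes -> prepared; garnet no -> aborted; kilo yes -> prepared; flint yes -> prepared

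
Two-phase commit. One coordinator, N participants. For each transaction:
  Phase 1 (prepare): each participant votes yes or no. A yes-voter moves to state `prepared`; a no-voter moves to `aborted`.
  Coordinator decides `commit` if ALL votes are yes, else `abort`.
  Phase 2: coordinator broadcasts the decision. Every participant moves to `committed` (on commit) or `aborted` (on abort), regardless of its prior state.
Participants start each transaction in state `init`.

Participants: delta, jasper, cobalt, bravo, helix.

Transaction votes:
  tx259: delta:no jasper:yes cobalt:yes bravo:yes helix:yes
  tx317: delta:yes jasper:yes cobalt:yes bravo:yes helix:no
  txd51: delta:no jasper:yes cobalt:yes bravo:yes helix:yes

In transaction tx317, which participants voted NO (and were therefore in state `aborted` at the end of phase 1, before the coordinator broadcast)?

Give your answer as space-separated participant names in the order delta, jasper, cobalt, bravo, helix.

Txn tx317 phase 1: delta yes -> prepared; jasper yes -> prepared; cobalt yes -> prepared; bravo yes -> prepared; helix no -> aborted

Answer: helix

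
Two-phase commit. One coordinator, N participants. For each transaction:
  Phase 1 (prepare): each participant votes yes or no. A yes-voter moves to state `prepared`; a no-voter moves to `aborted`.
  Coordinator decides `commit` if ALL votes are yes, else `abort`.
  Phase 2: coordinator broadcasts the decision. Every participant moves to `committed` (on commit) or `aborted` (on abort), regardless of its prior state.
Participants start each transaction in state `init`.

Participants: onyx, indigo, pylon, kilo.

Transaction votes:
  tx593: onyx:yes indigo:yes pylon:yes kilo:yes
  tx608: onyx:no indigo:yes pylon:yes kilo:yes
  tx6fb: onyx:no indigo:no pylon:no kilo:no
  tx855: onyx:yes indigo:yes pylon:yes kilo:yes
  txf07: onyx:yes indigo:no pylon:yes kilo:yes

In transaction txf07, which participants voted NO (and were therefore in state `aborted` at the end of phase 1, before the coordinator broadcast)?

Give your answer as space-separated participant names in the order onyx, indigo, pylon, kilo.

Answer: indigo

Derivation:
Txn txf07 phase 1: onyx yes -> prepared; indigo no -> aborted; pylon yes -> prepared; kilo yes -> prepared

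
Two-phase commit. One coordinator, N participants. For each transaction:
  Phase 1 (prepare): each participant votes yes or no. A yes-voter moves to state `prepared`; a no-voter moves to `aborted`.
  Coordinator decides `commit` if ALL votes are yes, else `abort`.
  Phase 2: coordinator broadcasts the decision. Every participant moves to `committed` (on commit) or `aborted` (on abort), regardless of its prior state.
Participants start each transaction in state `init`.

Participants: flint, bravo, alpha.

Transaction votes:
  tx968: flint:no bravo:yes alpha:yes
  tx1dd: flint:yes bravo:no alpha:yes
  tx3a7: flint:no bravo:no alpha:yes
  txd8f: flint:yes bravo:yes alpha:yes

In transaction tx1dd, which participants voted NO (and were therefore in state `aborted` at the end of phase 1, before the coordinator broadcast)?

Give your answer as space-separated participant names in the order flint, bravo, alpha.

Txn tx1dd phase 1: flint yes -> prepared; bravo no -> aborted; alpha yes -> prepared

Answer: bravo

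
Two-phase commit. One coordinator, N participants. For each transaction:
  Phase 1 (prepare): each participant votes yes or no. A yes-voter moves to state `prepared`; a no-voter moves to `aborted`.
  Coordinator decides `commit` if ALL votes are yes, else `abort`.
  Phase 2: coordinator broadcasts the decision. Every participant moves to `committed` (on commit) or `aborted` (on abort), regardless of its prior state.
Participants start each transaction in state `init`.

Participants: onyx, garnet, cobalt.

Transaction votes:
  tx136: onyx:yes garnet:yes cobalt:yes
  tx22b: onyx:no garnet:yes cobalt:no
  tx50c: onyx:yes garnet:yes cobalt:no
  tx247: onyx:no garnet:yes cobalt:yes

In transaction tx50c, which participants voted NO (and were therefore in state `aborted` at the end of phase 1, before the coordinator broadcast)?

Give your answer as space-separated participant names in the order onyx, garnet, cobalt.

Txn tx50c phase 1: onyx yes -> prepared; garnet yes -> prepared; cobalt no -> aborted

Answer: cobalt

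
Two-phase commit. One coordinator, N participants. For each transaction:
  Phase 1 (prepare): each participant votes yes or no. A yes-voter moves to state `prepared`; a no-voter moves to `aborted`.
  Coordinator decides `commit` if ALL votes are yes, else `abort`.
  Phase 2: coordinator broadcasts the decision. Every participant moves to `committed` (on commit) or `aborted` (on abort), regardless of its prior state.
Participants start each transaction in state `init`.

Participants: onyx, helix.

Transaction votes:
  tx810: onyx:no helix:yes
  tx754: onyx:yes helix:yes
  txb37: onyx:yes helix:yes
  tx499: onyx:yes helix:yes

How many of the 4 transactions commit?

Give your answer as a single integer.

Answer: 3

Derivation:
tx810: no from onyx -> abort (commits=0)
tx754: all yes -> commit (commits=1)
txb37: all yes -> commit (commits=2)
tx499: all yes -> commit (commits=3)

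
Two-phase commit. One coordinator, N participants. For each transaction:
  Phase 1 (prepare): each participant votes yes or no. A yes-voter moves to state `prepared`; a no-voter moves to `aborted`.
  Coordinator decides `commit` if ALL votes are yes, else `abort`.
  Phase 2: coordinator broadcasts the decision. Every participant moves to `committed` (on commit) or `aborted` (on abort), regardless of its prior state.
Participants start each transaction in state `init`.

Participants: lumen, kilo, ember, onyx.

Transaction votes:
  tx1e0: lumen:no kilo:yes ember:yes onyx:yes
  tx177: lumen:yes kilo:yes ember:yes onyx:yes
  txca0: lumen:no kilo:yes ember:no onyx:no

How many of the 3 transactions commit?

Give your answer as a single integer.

Answer: 1

Derivation:
tx1e0: no from lumen -> abort (commits=0)
tx177: all yes -> commit (commits=1)
txca0: no from lumen, ember, onyx -> abort (commits=1)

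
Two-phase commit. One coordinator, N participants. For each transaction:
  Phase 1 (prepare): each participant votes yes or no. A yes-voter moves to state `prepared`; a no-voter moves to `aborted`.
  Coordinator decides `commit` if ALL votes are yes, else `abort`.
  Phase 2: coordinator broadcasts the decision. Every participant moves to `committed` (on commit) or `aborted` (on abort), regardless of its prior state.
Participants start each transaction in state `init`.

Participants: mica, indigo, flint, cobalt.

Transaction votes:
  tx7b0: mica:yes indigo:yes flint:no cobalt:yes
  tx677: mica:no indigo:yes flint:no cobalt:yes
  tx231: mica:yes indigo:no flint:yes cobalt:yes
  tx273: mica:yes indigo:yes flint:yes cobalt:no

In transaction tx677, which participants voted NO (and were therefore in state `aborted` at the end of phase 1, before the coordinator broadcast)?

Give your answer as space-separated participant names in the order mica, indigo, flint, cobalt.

Answer: mica flint

Derivation:
Txn tx677 phase 1: mica no -> aborted; indigo yes -> prepared; flint no -> aborted; cobalt yes -> prepared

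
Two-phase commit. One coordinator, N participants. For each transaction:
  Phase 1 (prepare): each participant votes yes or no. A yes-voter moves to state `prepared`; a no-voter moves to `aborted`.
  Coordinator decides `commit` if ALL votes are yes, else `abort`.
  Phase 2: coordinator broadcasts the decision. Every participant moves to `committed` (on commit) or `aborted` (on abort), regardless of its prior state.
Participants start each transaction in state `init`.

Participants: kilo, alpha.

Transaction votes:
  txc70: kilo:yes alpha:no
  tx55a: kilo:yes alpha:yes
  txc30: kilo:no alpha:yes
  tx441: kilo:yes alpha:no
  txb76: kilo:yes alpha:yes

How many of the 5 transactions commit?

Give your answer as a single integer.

txc70: no from alpha -> abort (commits=0)
tx55a: all yes -> commit (commits=1)
txc30: no from kilo -> abort (commits=1)
tx441: no from alpha -> abort (commits=1)
txb76: all yes -> commit (commits=2)

Answer: 2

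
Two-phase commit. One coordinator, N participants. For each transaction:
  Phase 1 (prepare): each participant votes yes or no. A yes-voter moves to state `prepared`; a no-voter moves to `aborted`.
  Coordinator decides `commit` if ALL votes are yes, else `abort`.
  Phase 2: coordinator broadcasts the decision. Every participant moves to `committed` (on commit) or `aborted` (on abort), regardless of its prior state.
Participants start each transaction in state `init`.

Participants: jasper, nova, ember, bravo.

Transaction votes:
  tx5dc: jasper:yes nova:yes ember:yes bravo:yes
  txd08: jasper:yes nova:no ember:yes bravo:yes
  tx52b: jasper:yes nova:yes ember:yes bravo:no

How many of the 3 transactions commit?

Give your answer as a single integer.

tx5dc: all yes -> commit (commits=1)
txd08: no from nova -> abort (commits=1)
tx52b: no from bravo -> abort (commits=1)

Answer: 1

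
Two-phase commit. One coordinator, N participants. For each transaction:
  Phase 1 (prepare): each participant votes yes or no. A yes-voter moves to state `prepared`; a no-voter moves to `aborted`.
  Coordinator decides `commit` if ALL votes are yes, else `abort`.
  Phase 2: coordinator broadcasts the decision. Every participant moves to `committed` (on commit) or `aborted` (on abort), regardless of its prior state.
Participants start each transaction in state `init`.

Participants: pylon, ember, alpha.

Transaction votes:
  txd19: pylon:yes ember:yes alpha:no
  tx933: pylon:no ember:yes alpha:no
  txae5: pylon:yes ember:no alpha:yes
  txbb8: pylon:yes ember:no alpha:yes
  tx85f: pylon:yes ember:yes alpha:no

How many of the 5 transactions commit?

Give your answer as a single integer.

txd19: no from alpha -> abort (commits=0)
tx933: no from pylon, alpha -> abort (commits=0)
txae5: no from ember -> abort (commits=0)
txbb8: no from ember -> abort (commits=0)
tx85f: no from alpha -> abort (commits=0)

Answer: 0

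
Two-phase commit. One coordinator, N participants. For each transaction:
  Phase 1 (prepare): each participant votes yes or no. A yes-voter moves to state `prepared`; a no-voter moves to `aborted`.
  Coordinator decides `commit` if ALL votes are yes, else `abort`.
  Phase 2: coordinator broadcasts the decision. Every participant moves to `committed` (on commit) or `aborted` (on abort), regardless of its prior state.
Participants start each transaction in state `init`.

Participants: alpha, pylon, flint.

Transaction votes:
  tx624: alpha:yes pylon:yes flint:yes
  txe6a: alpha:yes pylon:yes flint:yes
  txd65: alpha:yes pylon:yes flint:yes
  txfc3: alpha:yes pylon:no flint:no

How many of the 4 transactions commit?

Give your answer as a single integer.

Answer: 3

Derivation:
tx624: all yes -> commit (commits=1)
txe6a: all yes -> commit (commits=2)
txd65: all yes -> commit (commits=3)
txfc3: no from pylon, flint -> abort (commits=3)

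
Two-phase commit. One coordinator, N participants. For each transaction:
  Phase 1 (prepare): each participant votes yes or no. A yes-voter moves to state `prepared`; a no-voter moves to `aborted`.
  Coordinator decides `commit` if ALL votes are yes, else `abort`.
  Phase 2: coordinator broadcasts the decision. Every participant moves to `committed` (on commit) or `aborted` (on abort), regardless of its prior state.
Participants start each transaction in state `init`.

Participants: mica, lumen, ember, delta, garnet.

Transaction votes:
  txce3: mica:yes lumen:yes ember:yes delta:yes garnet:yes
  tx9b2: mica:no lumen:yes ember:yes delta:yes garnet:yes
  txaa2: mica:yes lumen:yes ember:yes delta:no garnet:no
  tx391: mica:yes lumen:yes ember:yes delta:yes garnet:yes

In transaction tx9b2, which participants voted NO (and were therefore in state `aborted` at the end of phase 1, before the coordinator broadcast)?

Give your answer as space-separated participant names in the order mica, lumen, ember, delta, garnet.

Txn tx9b2 phase 1: mica no -> aborted; lumen yes -> prepared; ember yes -> prepared; delta yes -> prepared; garnet yes -> prepared

Answer: mica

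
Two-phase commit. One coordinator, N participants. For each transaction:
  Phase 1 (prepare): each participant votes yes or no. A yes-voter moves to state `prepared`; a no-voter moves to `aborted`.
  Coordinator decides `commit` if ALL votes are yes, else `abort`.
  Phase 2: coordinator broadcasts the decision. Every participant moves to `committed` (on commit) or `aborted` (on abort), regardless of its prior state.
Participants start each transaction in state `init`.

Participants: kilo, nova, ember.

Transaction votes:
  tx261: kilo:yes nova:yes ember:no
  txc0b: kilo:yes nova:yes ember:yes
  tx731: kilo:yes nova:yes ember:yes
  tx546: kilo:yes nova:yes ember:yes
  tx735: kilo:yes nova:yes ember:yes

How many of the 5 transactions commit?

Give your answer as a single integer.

tx261: no from ember -> abort (commits=0)
txc0b: all yes -> commit (commits=1)
tx731: all yes -> commit (commits=2)
tx546: all yes -> commit (commits=3)
tx735: all yes -> commit (commits=4)

Answer: 4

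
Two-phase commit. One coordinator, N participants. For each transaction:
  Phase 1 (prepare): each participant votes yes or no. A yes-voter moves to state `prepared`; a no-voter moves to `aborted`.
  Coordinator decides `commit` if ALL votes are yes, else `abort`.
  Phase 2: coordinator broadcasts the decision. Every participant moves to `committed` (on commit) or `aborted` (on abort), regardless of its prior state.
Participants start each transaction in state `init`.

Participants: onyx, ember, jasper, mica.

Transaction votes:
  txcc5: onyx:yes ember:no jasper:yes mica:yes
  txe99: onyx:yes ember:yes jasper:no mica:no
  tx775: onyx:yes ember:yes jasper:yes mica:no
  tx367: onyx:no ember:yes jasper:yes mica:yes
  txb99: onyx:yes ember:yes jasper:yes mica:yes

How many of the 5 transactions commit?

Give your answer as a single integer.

txcc5: no from ember -> abort (commits=0)
txe99: no from jasper, mica -> abort (commits=0)
tx775: no from mica -> abort (commits=0)
tx367: no from onyx -> abort (commits=0)
txb99: all yes -> commit (commits=1)

Answer: 1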